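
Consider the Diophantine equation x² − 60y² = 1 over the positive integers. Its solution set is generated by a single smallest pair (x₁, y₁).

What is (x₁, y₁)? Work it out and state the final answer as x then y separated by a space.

d=60: √d = [7; 1,2,1,14] (ℓ=4, even), read p_3/q_3
i=0: a=7 ⇒ p=7, q=1
i=1: a=1 ⇒ p=8, q=1
i=2: a=2 ⇒ p=23, q=3
i=3: a=1 ⇒ p=31, q=4
→ (31, 4).  Check: 31²=961, 60·4²=960, difference 1.

31 4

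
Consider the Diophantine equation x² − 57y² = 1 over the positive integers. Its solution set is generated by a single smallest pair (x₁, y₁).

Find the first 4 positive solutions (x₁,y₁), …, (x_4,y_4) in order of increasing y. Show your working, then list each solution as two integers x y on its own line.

151 20
45601 6040
13771351 1824060
4158902401 550860080

[7; 1,1,4,1,1,14] for √57; ℓ=6 ⇒ convergent index 5
a_0=7:  p_0=7·1+0=7,  q_0=7·0+1=1
a_1=1:  p_1=1·7+1=8,  q_1=1·1+0=1
…
a_3=4:  p_3=4·15+8=68,  q_3=4·2+1=9
a_4=1:  p_4=1·68+15=83,  q_4=1·9+2=11
a_5=1:  p_5=1·83+68=151,  q_5=1·11+9=20
→ (151, 20).  Check: 151²=22801, 57·20²=22800, difference 1.
(x_2, y_2) = (151·151 + 57·20·20, 151·20 + 20·151) = (45601, 6040)
(x_3, y_3) = (151·45601 + 57·20·6040, 151·6040 + 20·45601) = (13771351, 1824060)
(x_4, y_4) = (151·13771351 + 57·20·1824060, 151·1824060 + 20·13771351) = (4158902401, 550860080)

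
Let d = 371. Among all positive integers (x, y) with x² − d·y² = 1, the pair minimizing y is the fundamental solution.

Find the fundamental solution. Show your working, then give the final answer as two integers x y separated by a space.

√371 = [19; 3,1,4,1,3,38, …], period ℓ=6 (even) → k=5
i=0: a=19 ⇒ p=19, q=1
i=1: a=3 ⇒ p=58, q=3
i=2: a=1 ⇒ p=77, q=4
i=3: a=4 ⇒ p=366, q=19
i=4: a=1 ⇒ p=443, q=23
i=5: a=3 ⇒ p=1695, q=88
(x₁, y₁) = (1695, 88);  1695² − 371·88² = 1 ✓

1695 88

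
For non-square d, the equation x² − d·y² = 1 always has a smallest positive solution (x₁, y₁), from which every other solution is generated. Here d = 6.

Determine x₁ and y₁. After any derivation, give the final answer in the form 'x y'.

5 2

[2; 2,4] for √6; ℓ=2 ⇒ convergent index 1
step 0: (2, 1)  from 2·(1,0) + (0,1)
step 1: (5, 2)  from 2·(2,1) + (1,0)
→ (5, 2).  Check: 5²=25, 6·2²=24, difference 1.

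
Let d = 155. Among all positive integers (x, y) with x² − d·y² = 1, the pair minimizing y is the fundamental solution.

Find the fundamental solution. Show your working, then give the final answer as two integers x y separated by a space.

249 20

d=155: √d = [12; 2,4,2,24] (ℓ=4, even), read p_3/q_3
step 0: (12, 1)  from 12·(1,0) + (0,1)
step 1: (25, 2)  from 2·(12,1) + (1,0)
step 2: (112, 9)  from 4·(25,2) + (12,1)
step 3: (249, 20)  from 2·(112,9) + (25,2)
(x₁, y₁) = (249, 20);  249² − 155·20² = 1 ✓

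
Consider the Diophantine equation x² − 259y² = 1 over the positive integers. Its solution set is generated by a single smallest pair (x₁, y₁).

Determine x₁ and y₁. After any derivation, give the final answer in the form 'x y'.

[16; 10,1,2,3,4,3,2,1,10,32] for √259; ℓ=10 ⇒ convergent index 9
k=0  a_k=16  p_k/q_k = 16/1
…
k=2  a_k=1  p_k/q_k = 177/11
k=3  a_k=2  p_k/q_k = 515/32
…
k=6  a_k=3  p_k/q_k = 23931/1487
…
k=8  a_k=1  p_k/q_k = 79196/4921
k=9  a_k=10  p_k/q_k = 847225/52644
fundamental: x₁=847225, y₁=52644  (since 717790200625 − 259·2771390736 = 1)

847225 52644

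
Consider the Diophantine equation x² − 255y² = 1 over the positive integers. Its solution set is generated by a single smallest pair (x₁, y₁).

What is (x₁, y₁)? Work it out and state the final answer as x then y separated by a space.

d=255: √d = [15; 1,30] (ℓ=2, even), read p_1/q_1
i=0: a=15 ⇒ p=15, q=1
i=1: a=1 ⇒ p=16, q=1
→ (16, 1).  Check: 16²=256, 255·1²=255, difference 1.

16 1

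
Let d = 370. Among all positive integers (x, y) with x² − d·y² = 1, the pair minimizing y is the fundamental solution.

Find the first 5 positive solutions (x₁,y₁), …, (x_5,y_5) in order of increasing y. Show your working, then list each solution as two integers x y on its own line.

213859 11118
91471343761 4755368724
39123940210553539 2033956799880714
16734013458886067250241 869959934526623861928
7157438768568706971928026499 372097523273824548176239590

[19; 4,4,38] for √370; ℓ=3 ⇒ convergent index 5
i=0: a=19 ⇒ p=19, q=1
…
i=2: a=4 ⇒ p=327, q=17
i=3: a=38 ⇒ p=12503, q=650
i=4: a=4 ⇒ p=50339, q=2617
i=5: a=4 ⇒ p=213859, q=11118
fundamental: x₁=213859, y₁=11118  (since 45735671881 − 370·123609924 = 1)
(x_2, y_2) = (213859·213859 + 370·11118·11118, 213859·11118 + 11118·213859) = (91471343761, 4755368724)
(x_3, y_3) = (213859·91471343761 + 370·11118·4755368724, 213859·4755368724 + 11118·91471343761) = (39123940210553539, 2033956799880714)
(x_4, y_4) = (213859·39123940210553539 + 370·11118·2033956799880714, 213859·2033956799880714 + 11118·39123940210553539) = (16734013458886067250241, 869959934526623861928)
(x_5, y_5) = (213859·16734013458886067250241 + 370·11118·869959934526623861928, 213859·869959934526623861928 + 11118·16734013458886067250241) = (7157438768568706971928026499, 372097523273824548176239590)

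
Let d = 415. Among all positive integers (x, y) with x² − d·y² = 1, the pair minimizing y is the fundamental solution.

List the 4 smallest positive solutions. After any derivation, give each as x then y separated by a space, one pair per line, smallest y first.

18412804 903849
678062702284831 33284788965192
24970071273761872339444 1225732590794885332887
919538056459614718055705397121 45138347901436822389057205104

[20; 2,1,2,4,6,…,1,2,40] for √415; ℓ=16 ⇒ convergent index 15
k=0  a_k=20  p_k/q_k = 20/1
…
k=2  a_k=1  p_k/q_k = 61/3
k=3  a_k=2  p_k/q_k = 163/8
k=4  a_k=4  p_k/q_k = 713/35
…
k=6  a_k=1  p_k/q_k = 5154/253
k=7  a_k=1  p_k/q_k = 9595/471
k=8  a_k=3  p_k/q_k = 33939/1666
k=9  a_k=1  p_k/q_k = 43534/2137
…
k=11  a_k=6  p_k/q_k = 508372/24955
k=12  a_k=4  p_k/q_k = 2110961/103623
k=13  a_k=2  p_k/q_k = 4730294/232201
k=14  a_k=1  p_k/q_k = 6841255/335824
k=15  a_k=2  p_k/q_k = 18412804/903849
(x₁, y₁) = (18412804, 903849);  18412804² − 415·903849² = 1 ✓
n=2: (18412804,903849)∘(18412804,903849) = (18412804·18412804+415·903849·903849, 18412804·903849+903849·18412804) = (678062702284831,33284788965192)
n=3: (678062702284831,33284788965192)∘(18412804,903849) = (18412804·678062702284831+415·903849·33284788965192, 18412804·33284788965192+903849·678062702284831) = (24970071273761872339444,1225732590794885332887)
n=4: (24970071273761872339444,1225732590794885332887)∘(18412804,903849) = (18412804·24970071273761872339444+415·903849·1225732590794885332887, 18412804·1225732590794885332887+903849·24970071273761872339444) = (919538056459614718055705397121,45138347901436822389057205104)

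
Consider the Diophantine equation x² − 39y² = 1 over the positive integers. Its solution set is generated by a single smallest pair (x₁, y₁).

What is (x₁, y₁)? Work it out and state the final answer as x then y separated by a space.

25 4

√39 → a₀=6, period (4,12); ℓ=2 even so k=1
k=0  a_k=6  p_k/q_k = 6/1
k=1  a_k=4  p_k/q_k = 25/4
(x₁, y₁) = (25, 4);  25² − 39·4² = 1 ✓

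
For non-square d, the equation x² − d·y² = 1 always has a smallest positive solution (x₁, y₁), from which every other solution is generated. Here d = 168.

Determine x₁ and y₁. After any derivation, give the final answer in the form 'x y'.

d=168: √d = [12; 1,24] (ℓ=2, even), read p_1/q_1
a_0=12:  p_0=12·1+0=12,  q_0=12·0+1=1
a_1=1:  p_1=1·12+1=13,  q_1=1·1+0=1
(x₁, y₁) = (13, 1);  13² − 168·1² = 1 ✓

13 1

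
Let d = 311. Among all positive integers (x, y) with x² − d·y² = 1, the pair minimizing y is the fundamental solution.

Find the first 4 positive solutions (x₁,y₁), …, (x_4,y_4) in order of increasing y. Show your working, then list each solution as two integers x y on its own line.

√311 = [17; 1,1,1,2,1,…,1,1,34, …], period ℓ=16 (even) → k=15
i=0: a=17 ⇒ p=17, q=1
…
i=2: a=1 ⇒ p=35, q=2
i=3: a=1 ⇒ p=53, q=3
…
i=5: a=1 ⇒ p=194, q=11
…
i=7: a=3 ⇒ p=4109, q=233
i=8: a=17 ⇒ p=71158, q=4035
…
i=10: a=6 ⇒ p=1376656, q=78063
i=11: a=1 ⇒ p=1594239, q=90401
i=12: a=2 ⇒ p=4565134, q=258865
i=13: a=1 ⇒ p=6159373, q=349266
i=14: a=1 ⇒ p=10724507, q=608131
i=15: a=1 ⇒ p=16883880, q=957397
→ (16883880, 957397).  Check: 16883880²=285065403854400, 311·957397²=285065403854399, difference 1.
(x_2, y_2) = (16883880·16883880 + 311·957397·957397, 16883880·957397 + 957397·16883880) = (570130807708799, 32329152120720)
(x_3, y_3) = (16883880·570130807708799 + 311·957397·32329152120720, 16883880·32329152120720 + 957397·570130807708799) = (19252040283316857636360, 1091683049815963029803)
(x_4, y_4) = (16883880·19252040283316857636360 + 311·957397·1091683049815963029803, 16883880·1091683049815963029803 + 957397·19252040283316857636360) = (650098275797375082487964044801, 36863691222253451430108430560)

16883880 957397
570130807708799 32329152120720
19252040283316857636360 1091683049815963029803
650098275797375082487964044801 36863691222253451430108430560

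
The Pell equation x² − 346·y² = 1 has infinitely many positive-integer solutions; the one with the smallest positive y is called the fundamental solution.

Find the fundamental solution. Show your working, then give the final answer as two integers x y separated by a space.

√346 = [18; 1,1,1,1,36, …], period ℓ=5 (odd) → k=9
step 0: (18, 1)  from 18·(1,0) + (0,1)
step 1: (19, 1)  from 1·(18,1) + (1,0)
step 2: (37, 2)  from 1·(19,1) + (18,1)
…
step 5: (3404, 183)  from 36·(93,5) + (56,3)
step 6: (3497, 188)  from 1·(3404,183) + (93,5)
step 7: (6901, 371)  from 1·(3497,188) + (3404,183)
step 8: (10398, 559)  from 1·(6901,371) + (3497,188)
step 9: (17299, 930)  from 1·(10398,559) + (6901,371)
(x₁, y₁) = (17299, 930);  17299² − 346·930² = 1 ✓

17299 930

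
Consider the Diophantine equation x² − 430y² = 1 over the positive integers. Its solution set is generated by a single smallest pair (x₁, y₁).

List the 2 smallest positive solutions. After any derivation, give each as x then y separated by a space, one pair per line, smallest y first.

2862251 138030
16384961574001 790153011060

[20; 1,2,1,3,1,…,2,1,40] for √430; ℓ=14 ⇒ convergent index 13
i=0: a=20 ⇒ p=20, q=1
i=1: a=1 ⇒ p=21, q=1
…
i=3: a=1 ⇒ p=83, q=4
…
i=8: a=6 ⇒ p=133439, q=6435
i=9: a=1 ⇒ p=155233, q=7486
i=10: a=3 ⇒ p=599138, q=28893
i=11: a=1 ⇒ p=754371, q=36379
i=12: a=2 ⇒ p=2107880, q=101651
i=13: a=1 ⇒ p=2862251, q=138030
fundamental: x₁=2862251, y₁=138030  (since 8192480787001 − 430·19052280900 = 1)
(x_2, y_2) = (2862251·2862251 + 430·138030·138030, 2862251·138030 + 138030·2862251) = (16384961574001, 790153011060)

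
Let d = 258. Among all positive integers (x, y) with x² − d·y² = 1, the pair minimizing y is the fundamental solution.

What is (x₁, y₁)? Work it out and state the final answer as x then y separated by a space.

257 16

d=258: √d = [16; 16,32] (ℓ=2, even), read p_1/q_1
step 0: (16, 1)  from 16·(1,0) + (0,1)
step 1: (257, 16)  from 16·(16,1) + (1,0)
→ (257, 16).  Check: 257²=66049, 258·16²=66048, difference 1.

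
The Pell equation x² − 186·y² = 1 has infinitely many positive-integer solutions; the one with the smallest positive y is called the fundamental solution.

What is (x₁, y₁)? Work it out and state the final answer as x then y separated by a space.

[13; 1,1,1,3,4,3,1,1,1,26] for √186; ℓ=10 ⇒ convergent index 9
step 0: (13, 1)  from 13·(1,0) + (0,1)
…
step 5: (641, 47)  from 4·(150,11) + (41,3)
…
step 7: (2714, 199)  from 1·(2073,152) + (641,47)
step 8: (4787, 351)  from 1·(2714,199) + (2073,152)
step 9: (7501, 550)  from 1·(4787,351) + (2714,199)
(x₁, y₁) = (7501, 550);  7501² − 186·550² = 1 ✓

7501 550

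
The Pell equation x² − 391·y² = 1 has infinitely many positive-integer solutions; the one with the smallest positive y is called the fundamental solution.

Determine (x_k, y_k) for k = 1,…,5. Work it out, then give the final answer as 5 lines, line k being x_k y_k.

√391 = [19; 1,3,2,2,1,…,3,1,38, …], period ℓ=16 (even) → k=15
step 0: (19, 1)  from 19·(1,0) + (0,1)
…
step 2: (79, 4)  from 3·(20,1) + (19,1)
…
step 4: (435, 22)  from 2·(178,9) + (79,4)
step 5: (613, 31)  from 1·(435,22) + (178,9)
…
step 7: (2709, 137)  from 2·(1048,53) + (613,31)
step 8: (52519, 2656)  from 19·(2709,137) + (1048,53)
step 9: (107747, 5449)  from 2·(52519,2656) + (2709,137)
…
step 12: (696292, 35213)  from 2·(268013,13554) + (160266,8105)
…
step 14: (5678083, 287153)  from 3·(1660597,83980) + (696292,35213)
step 15: (7338680, 371133)  from 1·(5678083,287153) + (1660597,83980)
fundamental: x₁=7338680, y₁=371133  (since 53856224142400 − 391·137739703689 = 1)
k=2:  x_2 = 7338680·7338680+391·371133·371133 = 107712448284799,  y_2 = 7338680·371133+371133·7338680 = 5447252648880
k=3:  x_3 = 7338680·107712448284799+391·371133·5447252648880 = 1580934379957370111960,  y_3 = 7338680·5447252648880+371133·107712448284799 = 79951288138564985667
k=4:  x_4 = 7338680·1580934379957370111960+391·371133·79951288138564985667 = 23203943031010998074028940801,  y_4 = 7338680·79951288138564985667+371133·1580934379957370111960 = 1173473838473442730776750240
k=5:  x_5 = 7338680·23203943031010998074028940801+391·371133·1173473838473442730776750240 = 340572625285638001757449457184853400,  y_5 = 7338680·1173473838473442730776750240+371133·23203943031010998074028940801 = 17223497977856489447705304337580733

7338680 371133
107712448284799 5447252648880
1580934379957370111960 79951288138564985667
23203943031010998074028940801 1173473838473442730776750240
340572625285638001757449457184853400 17223497977856489447705304337580733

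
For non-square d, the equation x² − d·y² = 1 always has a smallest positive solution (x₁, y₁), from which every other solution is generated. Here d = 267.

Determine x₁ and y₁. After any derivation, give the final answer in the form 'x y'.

d=267: √d = [16; 2,1,15,1,2,32] (ℓ=6, even), read p_5/q_5
step 0: (16, 1)  from 16·(1,0) + (0,1)
…
step 2: (49, 3)  from 1·(33,2) + (16,1)
…
step 4: (817, 50)  from 1·(768,47) + (49,3)
step 5: (2402, 147)  from 2·(817,50) + (768,47)
fundamental: x₁=2402, y₁=147  (since 5769604 − 267·21609 = 1)

2402 147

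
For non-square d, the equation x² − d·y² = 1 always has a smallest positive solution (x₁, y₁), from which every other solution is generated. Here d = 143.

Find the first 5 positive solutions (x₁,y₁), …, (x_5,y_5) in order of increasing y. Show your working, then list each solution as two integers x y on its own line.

[11; 1,22] for √143; ℓ=2 ⇒ convergent index 1
a_0=11:  p_0=11·1+0=11,  q_0=11·0+1=1
a_1=1:  p_1=1·11+1=12,  q_1=1·1+0=1
(x₁, y₁) = (12, 1);  12² − 143·1² = 1 ✓
k=2:  x_2 = 12·12+143·1·1 = 287,  y_2 = 12·1+1·12 = 24
k=3:  x_3 = 12·287+143·1·24 = 6876,  y_3 = 12·24+1·287 = 575
k=4:  x_4 = 12·6876+143·1·575 = 164737,  y_4 = 12·575+1·6876 = 13776
k=5:  x_5 = 12·164737+143·1·13776 = 3946812,  y_5 = 12·13776+1·164737 = 330049

12 1
287 24
6876 575
164737 13776
3946812 330049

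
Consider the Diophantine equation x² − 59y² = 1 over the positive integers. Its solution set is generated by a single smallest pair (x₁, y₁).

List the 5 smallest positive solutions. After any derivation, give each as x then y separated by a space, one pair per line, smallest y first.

√59 → a₀=7, period (1,2,7,2,1,14); ℓ=6 even so k=5
k=0  a_k=7  p_k/q_k = 7/1
k=1  a_k=1  p_k/q_k = 8/1
…
k=4  a_k=2  p_k/q_k = 361/47
k=5  a_k=1  p_k/q_k = 530/69
→ (530, 69).  Check: 530²=280900, 59·69²=280899, difference 1.
n=2: (530,69)∘(530,69) = (530·530+59·69·69, 530·69+69·530) = (561799,73140)
n=3: (561799,73140)∘(530,69) = (530·561799+59·69·73140, 530·73140+69·561799) = (595506410,77528331)
n=4: (595506410,77528331)∘(530,69) = (530·595506410+59·69·77528331, 530·77528331+69·595506410) = (631236232801,82179957720)
n=5: (631236232801,82179957720)∘(530,69) = (530·631236232801+59·69·82179957720, 530·82179957720+69·631236232801) = (669109811262650,87110677654869)

530 69
561799 73140
595506410 77528331
631236232801 82179957720
669109811262650 87110677654869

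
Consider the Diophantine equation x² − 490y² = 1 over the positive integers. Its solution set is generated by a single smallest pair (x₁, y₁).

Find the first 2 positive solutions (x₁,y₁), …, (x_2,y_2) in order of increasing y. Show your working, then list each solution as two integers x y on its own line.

1039681 46968
2161873163521 97663474416

[22; 7,2,1,4,4,4,1,2,7,44] for √490; ℓ=10 ⇒ convergent index 9
i=0: a=22 ⇒ p=22, q=1
i=1: a=7 ⇒ p=155, q=7
i=2: a=2 ⇒ p=332, q=15
i=3: a=1 ⇒ p=487, q=22
i=4: a=4 ⇒ p=2280, q=103
i=5: a=4 ⇒ p=9607, q=434
…
i=7: a=1 ⇒ p=50315, q=2273
i=8: a=2 ⇒ p=141338, q=6385
i=9: a=7 ⇒ p=1039681, q=46968
(x₁, y₁) = (1039681, 46968);  1039681² − 490·46968² = 1 ✓
(1039681+46968√490)^2 = 2161873163521 + 97663474416√490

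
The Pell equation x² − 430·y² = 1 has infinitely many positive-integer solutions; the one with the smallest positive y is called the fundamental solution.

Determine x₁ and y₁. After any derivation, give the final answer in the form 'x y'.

2862251 138030

√430 → a₀=20, period (1,2,1,3,1,…,2,1,40); ℓ=14 even so k=13
a_0=20:  p_0=20·1+0=20,  q_0=20·0+1=1
a_1=1:  p_1=1·20+1=21,  q_1=1·1+0=1
a_2=2:  p_2=2·21+20=62,  q_2=2·1+1=3
…
a_9=1:  p_9=1·133439+21794=155233,  q_9=1·6435+1051=7486
a_10=3:  p_10=3·155233+133439=599138,  q_10=3·7486+6435=28893
…
a_12=2:  p_12=2·754371+599138=2107880,  q_12=2·36379+28893=101651
a_13=1:  p_13=1·2107880+754371=2862251,  q_13=1·101651+36379=138030
(x₁, y₁) = (2862251, 138030);  2862251² − 430·138030² = 1 ✓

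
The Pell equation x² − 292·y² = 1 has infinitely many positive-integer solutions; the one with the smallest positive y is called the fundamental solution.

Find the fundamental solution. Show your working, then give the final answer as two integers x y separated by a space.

[17; 11,2,1,3,8,3,1,2,11,34] for √292; ℓ=10 ⇒ convergent index 9
step 0: (17, 1)  from 17·(1,0) + (0,1)
step 1: (188, 11)  from 11·(17,1) + (1,0)
step 2: (393, 23)  from 2·(188,11) + (17,1)
step 3: (581, 34)  from 1·(393,23) + (188,11)
…
step 5: (17669, 1034)  from 8·(2136,125) + (581,34)
step 6: (55143, 3227)  from 3·(17669,1034) + (2136,125)
step 7: (72812, 4261)  from 1·(55143,3227) + (17669,1034)
step 8: (200767, 11749)  from 2·(72812,4261) + (55143,3227)
step 9: (2281249, 133500)  from 11·(200767,11749) + (72812,4261)
→ (2281249, 133500).  Check: 2281249²=5204097000001, 292·133500²=5204097000000, difference 1.

2281249 133500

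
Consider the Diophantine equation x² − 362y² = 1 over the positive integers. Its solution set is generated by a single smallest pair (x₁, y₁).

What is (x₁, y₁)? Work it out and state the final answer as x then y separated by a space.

d=362: √d = [19; 38] (ℓ=1, odd), read p_1/q_1
a_0=19:  p_0=19·1+0=19,  q_0=19·0+1=1
a_1=38:  p_1=38·19+1=723,  q_1=38·1+0=38
fundamental: x₁=723, y₁=38  (since 522729 − 362·1444 = 1)

723 38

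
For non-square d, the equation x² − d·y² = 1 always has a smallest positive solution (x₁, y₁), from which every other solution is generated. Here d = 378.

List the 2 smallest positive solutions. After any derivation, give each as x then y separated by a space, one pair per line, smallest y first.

8749 450
153090001 7874100

[19; 2,3,1,4,1,3,2,38] for √378; ℓ=8 ⇒ convergent index 7
step 0: (19, 1)  from 19·(1,0) + (0,1)
…
step 3: (175, 9)  from 1·(136,7) + (39,2)
…
step 5: (1011, 52)  from 1·(836,43) + (175,9)
step 6: (3869, 199)  from 3·(1011,52) + (836,43)
step 7: (8749, 450)  from 2·(3869,199) + (1011,52)
(x₁, y₁) = (8749, 450);  8749² − 378·450² = 1 ✓
k=2:  x_2 = 8749·8749+378·450·450 = 153090001,  y_2 = 8749·450+450·8749 = 7874100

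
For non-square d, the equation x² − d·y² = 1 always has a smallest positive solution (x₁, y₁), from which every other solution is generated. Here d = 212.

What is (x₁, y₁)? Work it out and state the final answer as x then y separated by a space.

√212 → a₀=14, period (1,1,3,1,1,…,1,1,28); ℓ=14 even so k=13
a_0=14:  p_0=14·1+0=14,  q_0=14·0+1=1
…
a_6=1:  p_6=1·233+131=364,  q_6=1·16+9=25
…
a_12=1:  p_12=1·29135+7979=37114,  q_12=1·2001+548=2549
a_13=1:  p_13=1·37114+29135=66249,  q_13=1·2549+2001=4550
(x₁, y₁) = (66249, 4550);  66249² − 212·4550² = 1 ✓

66249 4550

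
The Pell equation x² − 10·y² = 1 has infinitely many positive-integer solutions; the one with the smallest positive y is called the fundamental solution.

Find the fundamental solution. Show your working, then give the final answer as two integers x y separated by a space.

√10 = [3; 6, …], period ℓ=1 (odd) → k=1
step 0: (3, 1)  from 3·(1,0) + (0,1)
step 1: (19, 6)  from 6·(3,1) + (1,0)
→ (19, 6).  Check: 19²=361, 10·6²=360, difference 1.

19 6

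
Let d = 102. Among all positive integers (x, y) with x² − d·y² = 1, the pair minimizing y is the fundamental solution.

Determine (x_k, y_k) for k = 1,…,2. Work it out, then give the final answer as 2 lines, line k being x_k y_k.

[10; 10,20] for √102; ℓ=2 ⇒ convergent index 1
a_0=10:  p_0=10·1+0=10,  q_0=10·0+1=1
a_1=10:  p_1=10·10+1=101,  q_1=10·1+0=10
(x₁, y₁) = (101, 10);  101² − 102·10² = 1 ✓
n=2: (101,10)∘(101,10) = (101·101+102·10·10, 101·10+10·101) = (20401,2020)

101 10
20401 2020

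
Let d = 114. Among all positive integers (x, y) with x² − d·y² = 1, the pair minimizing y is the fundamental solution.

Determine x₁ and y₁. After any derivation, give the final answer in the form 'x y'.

1025 96

√114 = [10; 1,2,10,2,1,20, …], period ℓ=6 (even) → k=5
i=0: a=10 ⇒ p=10, q=1
i=1: a=1 ⇒ p=11, q=1
i=2: a=2 ⇒ p=32, q=3
i=3: a=10 ⇒ p=331, q=31
i=4: a=2 ⇒ p=694, q=65
i=5: a=1 ⇒ p=1025, q=96
(x₁, y₁) = (1025, 96);  1025² − 114·96² = 1 ✓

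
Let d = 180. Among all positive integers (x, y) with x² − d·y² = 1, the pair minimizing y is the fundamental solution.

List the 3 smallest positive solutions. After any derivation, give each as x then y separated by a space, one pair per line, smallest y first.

√180 → a₀=13, period (2,2,2,26); ℓ=4 even so k=3
i=0: a=13 ⇒ p=13, q=1
…
i=2: a=2 ⇒ p=67, q=5
i=3: a=2 ⇒ p=161, q=12
fundamental: x₁=161, y₁=12  (since 25921 − 180·144 = 1)
k=2:  x_2 = 161·161+180·12·12 = 51841,  y_2 = 161·12+12·161 = 3864
k=3:  x_3 = 161·51841+180·12·3864 = 16692641,  y_3 = 161·3864+12·51841 = 1244196

161 12
51841 3864
16692641 1244196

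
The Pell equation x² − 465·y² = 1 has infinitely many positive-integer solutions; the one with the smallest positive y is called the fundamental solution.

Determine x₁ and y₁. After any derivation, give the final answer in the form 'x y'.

d=465: √d = [21; 1,1,3,2,2,2,3,1,1,42] (ℓ=10, even), read p_9/q_9
a_0=21:  p_0=21·1+0=21,  q_0=21·0+1=1
a_1=1:  p_1=1·21+1=22,  q_1=1·1+0=1
a_2=1:  p_2=1·22+21=43,  q_2=1·1+1=2
…
a_6=2:  p_6=2·841+345=2027,  q_6=2·39+16=94
a_7=3:  p_7=3·2027+841=6922,  q_7=3·94+39=321
a_8=1:  p_8=1·6922+2027=8949,  q_8=1·321+94=415
a_9=1:  p_9=1·8949+6922=15871,  q_9=1·415+321=736
→ (15871, 736).  Check: 15871²=251888641, 465·736²=251888640, difference 1.

15871 736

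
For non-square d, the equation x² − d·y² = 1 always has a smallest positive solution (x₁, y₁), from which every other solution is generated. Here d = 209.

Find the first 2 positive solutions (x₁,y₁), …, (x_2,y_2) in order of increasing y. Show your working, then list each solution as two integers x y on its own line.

46551 3220
4333991201 299788440

√209 = [14; 2,5,3,2,3,5,2,28, …], period ℓ=8 (even) → k=7
step 0: (14, 1)  from 14·(1,0) + (0,1)
…
step 2: (159, 11)  from 5·(29,2) + (14,1)
step 3: (506, 35)  from 3·(159,11) + (29,2)
step 4: (1171, 81)  from 2·(506,35) + (159,11)
step 5: (4019, 278)  from 3·(1171,81) + (506,35)
step 6: (21266, 1471)  from 5·(4019,278) + (1171,81)
step 7: (46551, 3220)  from 2·(21266,1471) + (4019,278)
→ (46551, 3220).  Check: 46551²=2166995601, 209·3220²=2166995600, difference 1.
(x_2, y_2) = (46551·46551 + 209·3220·3220, 46551·3220 + 3220·46551) = (4333991201, 299788440)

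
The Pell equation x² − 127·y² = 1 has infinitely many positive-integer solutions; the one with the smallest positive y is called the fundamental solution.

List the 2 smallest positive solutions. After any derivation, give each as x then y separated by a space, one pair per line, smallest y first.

4730624 419775
44757606858751 3971595379200

√127 = [11; 3,1,2,2,7,11,7,2,2,1,3,22, …], period ℓ=12 (even) → k=11
a_0=11:  p_0=11·1+0=11,  q_0=11·0+1=1
a_1=3:  p_1=3·11+1=34,  q_1=3·1+0=3
a_2=1:  p_2=1·34+11=45,  q_2=1·3+1=4
…
a_4=2:  p_4=2·124+45=293,  q_4=2·11+4=26
a_5=7:  p_5=7·293+124=2175,  q_5=7·26+11=193
a_6=11:  p_6=11·2175+293=24218,  q_6=11·193+26=2149
…
a_9=2:  p_9=2·367620+171701=906941,  q_9=2·32621+15236=80478
a_10=1:  p_10=1·906941+367620=1274561,  q_10=1·80478+32621=113099
a_11=3:  p_11=3·1274561+906941=4730624,  q_11=3·113099+80478=419775
(x₁, y₁) = (4730624, 419775);  4730624² − 127·419775² = 1 ✓
(4730624+419775√127)^2 = 44757606858751 + 3971595379200√127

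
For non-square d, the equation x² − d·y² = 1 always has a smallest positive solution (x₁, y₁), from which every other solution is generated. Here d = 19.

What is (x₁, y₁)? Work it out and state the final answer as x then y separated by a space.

√19 → a₀=4, period (2,1,3,1,2,8); ℓ=6 even so k=5
step 0: (4, 1)  from 4·(1,0) + (0,1)
…
step 2: (13, 3)  from 1·(9,2) + (4,1)
step 3: (48, 11)  from 3·(13,3) + (9,2)
step 4: (61, 14)  from 1·(48,11) + (13,3)
step 5: (170, 39)  from 2·(61,14) + (48,11)
→ (170, 39).  Check: 170²=28900, 19·39²=28899, difference 1.

170 39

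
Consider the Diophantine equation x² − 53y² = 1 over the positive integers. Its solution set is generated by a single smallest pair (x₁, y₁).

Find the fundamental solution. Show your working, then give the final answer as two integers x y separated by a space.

√53 → a₀=7, period (3,1,1,3,14); ℓ=5 odd so k=9
step 0: (7, 1)  from 7·(1,0) + (0,1)
step 1: (22, 3)  from 3·(7,1) + (1,0)
…
step 5: (2599, 357)  from 14·(182,25) + (51,7)
step 6: (7979, 1096)  from 3·(2599,357) + (182,25)
step 7: (10578, 1453)  from 1·(7979,1096) + (2599,357)
step 8: (18557, 2549)  from 1·(10578,1453) + (7979,1096)
step 9: (66249, 9100)  from 3·(18557,2549) + (10578,1453)
(x₁, y₁) = (66249, 9100);  66249² − 53·9100² = 1 ✓

66249 9100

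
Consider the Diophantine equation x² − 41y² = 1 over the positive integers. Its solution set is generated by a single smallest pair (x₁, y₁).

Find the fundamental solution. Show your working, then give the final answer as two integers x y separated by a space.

2049 320

√41 → a₀=6, period (2,2,12); ℓ=3 odd so k=5
step 0: (6, 1)  from 6·(1,0) + (0,1)
…
step 2: (32, 5)  from 2·(13,2) + (6,1)
…
step 4: (826, 129)  from 2·(397,62) + (32,5)
step 5: (2049, 320)  from 2·(826,129) + (397,62)
(x₁, y₁) = (2049, 320);  2049² − 41·320² = 1 ✓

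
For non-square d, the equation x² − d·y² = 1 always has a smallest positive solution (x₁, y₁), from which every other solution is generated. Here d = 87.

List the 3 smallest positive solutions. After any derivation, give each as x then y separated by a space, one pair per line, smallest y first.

[9; 3,18] for √87; ℓ=2 ⇒ convergent index 1
a_0=9:  p_0=9·1+0=9,  q_0=9·0+1=1
a_1=3:  p_1=3·9+1=28,  q_1=3·1+0=3
(x₁, y₁) = (28, 3);  28² − 87·3² = 1 ✓
k=2:  x_2 = 28·28+87·3·3 = 1567,  y_2 = 28·3+3·28 = 168
k=3:  x_3 = 28·1567+87·3·168 = 87724,  y_3 = 28·168+3·1567 = 9405

28 3
1567 168
87724 9405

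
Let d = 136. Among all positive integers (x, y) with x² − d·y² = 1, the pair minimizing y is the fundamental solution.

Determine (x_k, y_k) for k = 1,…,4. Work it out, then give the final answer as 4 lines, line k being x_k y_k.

[11; 1,1,1,22] for √136; ℓ=4 ⇒ convergent index 3
a_0=11:  p_0=11·1+0=11,  q_0=11·0+1=1
a_1=1:  p_1=1·11+1=12,  q_1=1·1+0=1
a_2=1:  p_2=1·12+11=23,  q_2=1·1+1=2
a_3=1:  p_3=1·23+12=35,  q_3=1·2+1=3
fundamental: x₁=35, y₁=3  (since 1225 − 136·9 = 1)
n=2: (35,3)∘(35,3) = (35·35+136·3·3, 35·3+3·35) = (2449,210)
n=3: (2449,210)∘(35,3) = (35·2449+136·3·210, 35·210+3·2449) = (171395,14697)
n=4: (171395,14697)∘(35,3) = (35·171395+136·3·14697, 35·14697+3·171395) = (11995201,1028580)

35 3
2449 210
171395 14697
11995201 1028580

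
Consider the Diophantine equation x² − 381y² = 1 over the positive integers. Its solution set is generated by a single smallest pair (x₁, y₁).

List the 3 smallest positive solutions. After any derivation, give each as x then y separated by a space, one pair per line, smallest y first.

√381 → a₀=19, period (1,1,12,1,1,38); ℓ=6 even so k=5
step 0: (19, 1)  from 19·(1,0) + (0,1)
step 1: (20, 1)  from 1·(19,1) + (1,0)
…
step 3: (488, 25)  from 12·(39,2) + (20,1)
step 4: (527, 27)  from 1·(488,25) + (39,2)
step 5: (1015, 52)  from 1·(527,27) + (488,25)
→ (1015, 52).  Check: 1015²=1030225, 381·52²=1030224, difference 1.
k=2:  x_2 = 1015·1015+381·52·52 = 2060449,  y_2 = 1015·52+52·1015 = 105560
k=3:  x_3 = 1015·2060449+381·52·105560 = 4182710455,  y_3 = 1015·105560+52·2060449 = 214286748

1015 52
2060449 105560
4182710455 214286748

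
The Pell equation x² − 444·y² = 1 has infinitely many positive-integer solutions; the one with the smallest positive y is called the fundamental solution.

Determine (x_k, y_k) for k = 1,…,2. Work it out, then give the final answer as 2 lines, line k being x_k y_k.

√444 → a₀=21, period (14,42); ℓ=2 even so k=1
step 0: (21, 1)  from 21·(1,0) + (0,1)
step 1: (295, 14)  from 14·(21,1) + (1,0)
→ (295, 14).  Check: 295²=87025, 444·14²=87024, difference 1.
(x_2, y_2) = (295·295 + 444·14·14, 295·14 + 14·295) = (174049, 8260)

295 14
174049 8260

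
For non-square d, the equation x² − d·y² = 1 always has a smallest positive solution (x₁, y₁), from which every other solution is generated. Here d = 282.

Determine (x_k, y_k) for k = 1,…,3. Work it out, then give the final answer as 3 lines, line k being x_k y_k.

2351 140
11054401 658280
51977791151 3095232420

√282 = [16; 1,3,1,4,1,3,1,32, …], period ℓ=8 (even) → k=7
a_0=16:  p_0=16·1+0=16,  q_0=16·0+1=1
…
a_2=3:  p_2=3·17+16=67,  q_2=3·1+1=4
…
a_4=4:  p_4=4·84+67=403,  q_4=4·5+4=24
a_5=1:  p_5=1·403+84=487,  q_5=1·24+5=29
a_6=3:  p_6=3·487+403=1864,  q_6=3·29+24=111
a_7=1:  p_7=1·1864+487=2351,  q_7=1·111+29=140
fundamental: x₁=2351, y₁=140  (since 5527201 − 282·19600 = 1)
n=2: (2351,140)∘(2351,140) = (2351·2351+282·140·140, 2351·140+140·2351) = (11054401,658280)
n=3: (11054401,658280)∘(2351,140) = (2351·11054401+282·140·658280, 2351·658280+140·11054401) = (51977791151,3095232420)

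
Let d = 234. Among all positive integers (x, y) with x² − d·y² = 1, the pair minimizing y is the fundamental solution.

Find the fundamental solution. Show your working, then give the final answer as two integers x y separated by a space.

5201 340

[15; 3,2,1,2,1,2,3,30] for √234; ℓ=8 ⇒ convergent index 7
i=0: a=15 ⇒ p=15, q=1
i=1: a=3 ⇒ p=46, q=3
…
i=3: a=1 ⇒ p=153, q=10
…
i=6: a=2 ⇒ p=1545, q=101
i=7: a=3 ⇒ p=5201, q=340
(x₁, y₁) = (5201, 340);  5201² − 234·340² = 1 ✓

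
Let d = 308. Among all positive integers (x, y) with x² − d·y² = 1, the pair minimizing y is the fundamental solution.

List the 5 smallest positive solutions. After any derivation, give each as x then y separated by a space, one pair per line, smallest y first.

351 20
246401 14040
172973151 9856060
121426905601 6918940080
85241514758751 4857086080100

√308 = [17; 1,1,4,1,1,34, …], period ℓ=6 (even) → k=5
a_0=17:  p_0=17·1+0=17,  q_0=17·0+1=1
…
a_4=1:  p_4=1·158+35=193,  q_4=1·9+2=11
a_5=1:  p_5=1·193+158=351,  q_5=1·11+9=20
(x₁, y₁) = (351, 20);  351² − 308·20² = 1 ✓
n=2: (351,20)∘(351,20) = (351·351+308·20·20, 351·20+20·351) = (246401,14040)
n=3: (246401,14040)∘(351,20) = (351·246401+308·20·14040, 351·14040+20·246401) = (172973151,9856060)
n=4: (172973151,9856060)∘(351,20) = (351·172973151+308·20·9856060, 351·9856060+20·172973151) = (121426905601,6918940080)
n=5: (121426905601,6918940080)∘(351,20) = (351·121426905601+308·20·6918940080, 351·6918940080+20·121426905601) = (85241514758751,4857086080100)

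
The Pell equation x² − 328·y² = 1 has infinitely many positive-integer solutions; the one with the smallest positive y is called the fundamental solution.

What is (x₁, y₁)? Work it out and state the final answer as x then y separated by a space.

[18; 9,36] for √328; ℓ=2 ⇒ convergent index 1
i=0: a=18 ⇒ p=18, q=1
i=1: a=9 ⇒ p=163, q=9
→ (163, 9).  Check: 163²=26569, 328·9²=26568, difference 1.

163 9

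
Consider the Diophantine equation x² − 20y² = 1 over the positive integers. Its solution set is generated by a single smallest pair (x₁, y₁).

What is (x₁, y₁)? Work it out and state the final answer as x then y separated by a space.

d=20: √d = [4; 2,8] (ℓ=2, even), read p_1/q_1
step 0: (4, 1)  from 4·(1,0) + (0,1)
step 1: (9, 2)  from 2·(4,1) + (1,0)
fundamental: x₁=9, y₁=2  (since 81 − 20·4 = 1)

9 2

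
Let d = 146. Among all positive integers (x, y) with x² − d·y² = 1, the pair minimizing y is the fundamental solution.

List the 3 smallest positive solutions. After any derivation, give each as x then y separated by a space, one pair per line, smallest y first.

145 12
42049 3480
12194065 1009188

[12; 12,24] for √146; ℓ=2 ⇒ convergent index 1
a_0=12:  p_0=12·1+0=12,  q_0=12·0+1=1
a_1=12:  p_1=12·12+1=145,  q_1=12·1+0=12
fundamental: x₁=145, y₁=12  (since 21025 − 146·144 = 1)
n=2: (145,12)∘(145,12) = (145·145+146·12·12, 145·12+12·145) = (42049,3480)
n=3: (42049,3480)∘(145,12) = (145·42049+146·12·3480, 145·3480+12·42049) = (12194065,1009188)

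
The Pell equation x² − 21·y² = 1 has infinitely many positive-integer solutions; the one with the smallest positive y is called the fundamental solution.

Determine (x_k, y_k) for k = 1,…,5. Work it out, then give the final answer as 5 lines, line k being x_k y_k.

√21 = [4; 1,1,2,1,1,8, …], period ℓ=6 (even) → k=5
step 0: (4, 1)  from 4·(1,0) + (0,1)
…
step 2: (9, 2)  from 1·(5,1) + (4,1)
step 3: (23, 5)  from 2·(9,2) + (5,1)
step 4: (32, 7)  from 1·(23,5) + (9,2)
step 5: (55, 12)  from 1·(32,7) + (23,5)
→ (55, 12).  Check: 55²=3025, 21·12²=3024, difference 1.
(55+12√21)^2 = 6049 + 1320√21
(55+12√21)^3 = 665335 + 145188√21
(55+12√21)^4 = 73180801 + 15969360√21
(55+12√21)^5 = 8049222775 + 1756484412√21

55 12
6049 1320
665335 145188
73180801 15969360
8049222775 1756484412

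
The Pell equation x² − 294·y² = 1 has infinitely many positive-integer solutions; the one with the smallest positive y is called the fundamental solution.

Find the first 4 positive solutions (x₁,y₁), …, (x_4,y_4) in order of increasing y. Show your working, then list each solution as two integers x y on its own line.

√294 = [17; 6,1,4,1,6,34, …], period ℓ=6 (even) → k=5
step 0: (17, 1)  from 17·(1,0) + (0,1)
step 1: (103, 6)  from 6·(17,1) + (1,0)
step 2: (120, 7)  from 1·(103,6) + (17,1)
step 3: (583, 34)  from 4·(120,7) + (103,6)
step 4: (703, 41)  from 1·(583,34) + (120,7)
step 5: (4801, 280)  from 6·(703,41) + (583,34)
→ (4801, 280).  Check: 4801²=23049601, 294·280²=23049600, difference 1.
(4801+280√294)^2 = 46099201 + 2688560√294
(4801+280√294)^3 = 442644523201 + 25815552840√294
(4801+280√294)^4 = 4250272665676801 + 247880935681120√294

4801 280
46099201 2688560
442644523201 25815552840
4250272665676801 247880935681120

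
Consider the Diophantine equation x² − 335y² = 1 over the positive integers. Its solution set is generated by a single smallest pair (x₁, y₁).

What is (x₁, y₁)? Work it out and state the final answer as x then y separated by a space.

604 33

√335 → a₀=18, period (3,3,3,36); ℓ=4 even so k=3
i=0: a=18 ⇒ p=18, q=1
i=1: a=3 ⇒ p=55, q=3
i=2: a=3 ⇒ p=183, q=10
i=3: a=3 ⇒ p=604, q=33
→ (604, 33).  Check: 604²=364816, 335·33²=364815, difference 1.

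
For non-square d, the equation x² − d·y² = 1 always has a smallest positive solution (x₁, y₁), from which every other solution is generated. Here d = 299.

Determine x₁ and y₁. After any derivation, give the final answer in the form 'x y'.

d=299: √d = [17; 3,2,3,34] (ℓ=4, even), read p_3/q_3
i=0: a=17 ⇒ p=17, q=1
i=1: a=3 ⇒ p=52, q=3
i=2: a=2 ⇒ p=121, q=7
i=3: a=3 ⇒ p=415, q=24
(x₁, y₁) = (415, 24);  415² − 299·24² = 1 ✓

415 24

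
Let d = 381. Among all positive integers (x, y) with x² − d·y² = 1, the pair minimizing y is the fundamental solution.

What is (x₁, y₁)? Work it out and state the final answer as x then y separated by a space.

1015 52

d=381: √d = [19; 1,1,12,1,1,38] (ℓ=6, even), read p_5/q_5
i=0: a=19 ⇒ p=19, q=1
…
i=3: a=12 ⇒ p=488, q=25
i=4: a=1 ⇒ p=527, q=27
i=5: a=1 ⇒ p=1015, q=52
fundamental: x₁=1015, y₁=52  (since 1030225 − 381·2704 = 1)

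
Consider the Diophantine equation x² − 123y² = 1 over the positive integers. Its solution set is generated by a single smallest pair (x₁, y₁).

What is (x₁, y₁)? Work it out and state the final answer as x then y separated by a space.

[11; 11,22] for √123; ℓ=2 ⇒ convergent index 1
a_0=11:  p_0=11·1+0=11,  q_0=11·0+1=1
a_1=11:  p_1=11·11+1=122,  q_1=11·1+0=11
→ (122, 11).  Check: 122²=14884, 123·11²=14883, difference 1.

122 11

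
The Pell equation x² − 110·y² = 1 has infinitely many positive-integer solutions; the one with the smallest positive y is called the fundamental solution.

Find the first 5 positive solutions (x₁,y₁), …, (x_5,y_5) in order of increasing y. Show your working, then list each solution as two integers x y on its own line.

√110 = [10; 2,20, …], period ℓ=2 (even) → k=1
k=0  a_k=10  p_k/q_k = 10/1
k=1  a_k=2  p_k/q_k = 21/2
→ (21, 2).  Check: 21²=441, 110·2²=440, difference 1.
n=2: (21,2)∘(21,2) = (21·21+110·2·2, 21·2+2·21) = (881,84)
n=3: (881,84)∘(21,2) = (21·881+110·2·84, 21·84+2·881) = (36981,3526)
n=4: (36981,3526)∘(21,2) = (21·36981+110·2·3526, 21·3526+2·36981) = (1552321,148008)
n=5: (1552321,148008)∘(21,2) = (21·1552321+110·2·148008, 21·148008+2·1552321) = (65160501,6212810)

21 2
881 84
36981 3526
1552321 148008
65160501 6212810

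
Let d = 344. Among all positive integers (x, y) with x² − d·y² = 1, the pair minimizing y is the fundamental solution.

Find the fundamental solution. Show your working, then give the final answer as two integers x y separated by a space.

10405 561

d=344: √d = [18; 1,1,4,1,3,1,4,1,1,36] (ℓ=10, even), read p_9/q_9
step 0: (18, 1)  from 18·(1,0) + (0,1)
step 1: (19, 1)  from 1·(18,1) + (1,0)
step 2: (37, 2)  from 1·(19,1) + (18,1)
step 3: (167, 9)  from 4·(37,2) + (19,1)
step 4: (204, 11)  from 1·(167,9) + (37,2)
…
step 6: (983, 53)  from 1·(779,42) + (204,11)
step 7: (4711, 254)  from 4·(983,53) + (779,42)
step 8: (5694, 307)  from 1·(4711,254) + (983,53)
step 9: (10405, 561)  from 1·(5694,307) + (4711,254)
→ (10405, 561).  Check: 10405²=108264025, 344·561²=108264024, difference 1.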